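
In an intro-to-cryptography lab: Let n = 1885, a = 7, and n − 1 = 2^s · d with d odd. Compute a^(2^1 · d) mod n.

n − 1 = 1884 = 2^2 · 471, so s = 2 and d = 471.
x_0 = 7^471 mod 1885 = 1383.
x_1 = 1383^2 mod 1885 = 1299.

1299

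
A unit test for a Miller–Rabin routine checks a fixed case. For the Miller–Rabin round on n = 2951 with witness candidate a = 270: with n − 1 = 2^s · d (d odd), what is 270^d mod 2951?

979

n − 1 = 2950 = 2^1 · 1475, so s = 1 and d = 1475.
Repeated squaring mod 2951: 270^1 ≡ 270, 270^2 ≡ 2076, 270^4 ≡ 1316, 270^8 ≡ 2570, 270^16 ≡ 562, 270^32 ≡ 87, 270^64 ≡ 1667, 270^128 ≡ 1998, 270^256 ≡ 2252, 270^512 ≡ 1686, 270^1024 ≡ 783.
1475 = 1024 + 256 + 128 + 64 + 2 + 1, so 270^1475 ≡ 783·2252·1998·1667·2076·270 ≡ 979 (mod 2951).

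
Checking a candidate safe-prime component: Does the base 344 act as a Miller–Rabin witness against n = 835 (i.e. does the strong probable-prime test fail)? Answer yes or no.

n − 1 = 834 = 2^1 · 417, so s = 1 and d = 417.
x_0 = 344^417 mod 835 = 234.
x_0 ∉ {1, 834} and s = 1, so 344 is a Miller–Rabin witness and 835 is composite.

yes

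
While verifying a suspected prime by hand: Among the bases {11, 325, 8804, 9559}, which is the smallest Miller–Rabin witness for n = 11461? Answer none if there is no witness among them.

n − 1 = 11460 = 2^2 · 2865, so s = 2 and d = 2865.
Base 11: x_0 = 11^2865 mod 11461 = 7321. x_0 is neither 1 nor 11460, so continue squaring. x_1 = 7321^2 mod 11461 = 5405. Reached i = s−1 = 1 without hitting −1: 11 is a Miller–Rabin witness and 11461 is composite.
Base 325: x_0 = 325^2865 mod 11461 = 6222. x_0 is neither 1 nor 11460, so continue squaring. x_1 = 6222^2 mod 11461 = 9487. Reached i = s−1 = 1 without hitting −1: 325 is a Miller–Rabin witness and 11461 is composite.
Base 8804: x_0 = 8804^2865 mod 11461 = 10834. x_0 is neither 1 nor 11460, so continue squaring. x_1 = 10834^2 mod 11461 = 3455. Reached i = s−1 = 1 without hitting −1: 8804 is a Miller–Rabin witness and 11461 is composite.
Base 9559: x_0 = 9559^2865 mod 11461 = 6287. x_0 is neither 1 nor 11460, so continue squaring. x_1 = 6287^2 mod 11461 = 8841. Reached i = s−1 = 1 without hitting −1: 9559 is a Miller–Rabin witness and 11461 is composite.
The smallest witness among the given bases is 11.

11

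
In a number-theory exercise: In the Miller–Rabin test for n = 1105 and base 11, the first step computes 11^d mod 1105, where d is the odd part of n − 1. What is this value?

996

n − 1 = 1104 = 2^4 · 69, so s = 4 and d = 69.
Repeated squaring mod 1105: 11^1 ≡ 11, 11^2 ≡ 121, 11^4 ≡ 276, 11^8 ≡ 1036, 11^16 ≡ 341, 11^32 ≡ 256, 11^64 ≡ 341.
69 = 64 + 4 + 1, so 11^69 ≡ 341·276·11 ≡ 996 (mod 1105).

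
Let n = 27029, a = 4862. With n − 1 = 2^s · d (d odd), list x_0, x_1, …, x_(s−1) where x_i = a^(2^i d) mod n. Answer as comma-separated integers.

4241, 11796

n − 1 = 27028 = 2^2 · 6757, so s = 2 and d = 6757.
x_0 = 4862^6757 mod 27029 = 4241.
x_1 = 4241^2 mod 27029 = 11796.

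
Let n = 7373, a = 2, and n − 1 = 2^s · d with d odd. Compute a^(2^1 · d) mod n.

n − 1 = 7372 = 2^2 · 1843, so s = 2 and d = 1843.
x_0 = 2^1843 mod 7373 = 3924.
x_1 = 3924^2 mod 7373 = 2952.

2952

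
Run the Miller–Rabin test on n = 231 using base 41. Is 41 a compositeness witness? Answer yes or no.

n − 1 = 230 = 2^1 · 115, so s = 1 and d = 115.
x_0 = 41^115 mod 231 = 230.
x_0 = 230 ≡ −1, so 41 is not a witness.

no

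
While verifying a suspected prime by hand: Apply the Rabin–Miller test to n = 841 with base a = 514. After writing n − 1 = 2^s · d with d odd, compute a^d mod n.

n − 1 = 840 = 2^3 · 105, so s = 3 and d = 105.
Repeated squaring mod 841: 514^1 ≡ 514, 514^2 ≡ 122, 514^4 ≡ 587, 514^8 ≡ 600, 514^16 ≡ 52, 514^32 ≡ 181, 514^64 ≡ 803.
105 = 64 + 32 + 8 + 1, so 514^105 ≡ 803·181·600·514 ≡ 46 (mod 841).

46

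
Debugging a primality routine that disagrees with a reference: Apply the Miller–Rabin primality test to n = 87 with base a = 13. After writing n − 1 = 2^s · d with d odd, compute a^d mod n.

n − 1 = 86 = 2^1 · 43, so s = 1 and d = 43.
13^43 mod 87 = 13.

13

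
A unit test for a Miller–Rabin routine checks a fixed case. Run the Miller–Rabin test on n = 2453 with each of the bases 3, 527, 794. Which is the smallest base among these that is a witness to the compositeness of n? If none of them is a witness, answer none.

n − 1 = 2452 = 2^2 · 613, so s = 2 and d = 613.
Base 3: x_0 = 3^613 mod 2453 = 1380. x_0 is neither 1 nor 2452, so continue squaring. x_1 = 1380^2 mod 2453 = 872. Reached i = s−1 = 1 without hitting −1: 3 is a Miller–Rabin witness and 2453 is composite.
Base 527: x_0 = 527^613 mod 2453 = 846. x_0 is neither 1 nor 2452, so continue squaring. x_1 = 846^2 mod 2453 = 1893. Reached i = s−1 = 1 without hitting −1: 527 is a Miller–Rabin witness and 2453 is composite.
Base 794: x_0 = 794^613 mod 2453 = 2439. x_0 is neither 1 nor 2452, so continue squaring. x_1 = 2439^2 mod 2453 = 196. Reached i = s−1 = 1 without hitting −1: 794 is a Miller–Rabin witness and 2453 is composite.
The smallest witness among the given bases is 3.

3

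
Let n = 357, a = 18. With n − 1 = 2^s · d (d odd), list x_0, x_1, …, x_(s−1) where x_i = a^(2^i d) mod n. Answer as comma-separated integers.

n − 1 = 356 = 2^2 · 89, so s = 2 and d = 89.
x_0 = 18^89 mod 357 = 324.
x_1 = 324^2 mod 357 = 18.

324, 18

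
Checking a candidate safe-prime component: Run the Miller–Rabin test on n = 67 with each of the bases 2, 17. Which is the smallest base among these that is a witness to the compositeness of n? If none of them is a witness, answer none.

none

n − 1 = 66 = 2^1 · 33, so s = 1 and d = 33.
Base 2: x_0 = 2^33 mod 67 = 66. x_0 = 66 ≡ −1, so 2 is not a witness.
Base 17: x_0 = 17^33 mod 67 = 1. x_0 = 1, so 17 is not a witness.
No listed base is a witness for 67.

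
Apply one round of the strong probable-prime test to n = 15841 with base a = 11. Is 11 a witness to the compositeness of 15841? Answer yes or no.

yes

n − 1 = 15840 = 2^5 · 495, so s = 5 and d = 495.
x_0 = 11^495 mod 15841 = 8989.
x_0 is neither 1 nor 15840, so continue squaring.
x_1 = 8989^2 mod 15841 = 13021.
x_2 = 13021^2 mod 15841 = 218.
x_3 = 218^2 mod 15841 = 1.
x_3 = 1 but x_2 ≠ ±1, a nontrivial square root of 1 — 11 is a witness and 15841 is composite.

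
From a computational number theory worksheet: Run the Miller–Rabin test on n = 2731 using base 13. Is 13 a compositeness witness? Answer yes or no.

n − 1 = 2730 = 2^1 · 1365, so s = 1 and d = 1365.
Repeated squaring mod 2731: 13^1 ≡ 13, 13^2 ≡ 169, 13^4 ≡ 1251, 13^8 ≡ 138, 13^16 ≡ 2658, 13^32 ≡ 2598, 13^64 ≡ 1303, 13^128 ≡ 1858, 13^256 ≡ 180, 13^512 ≡ 2359, 13^1024 ≡ 1834.
1365 = 1024 + 256 + 64 + 16 + 4 + 1, so 13^1365 ≡ 1834·180·1303·2658·1251·13 ≡ 1 (mod 2731).
x_0 = 13^1365 mod 2731 = 1.
x_0 = 1, so 13 is not a witness.

no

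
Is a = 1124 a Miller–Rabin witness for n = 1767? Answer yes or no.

yes

n − 1 = 1766 = 2^1 · 883, so s = 1 and d = 883.
x_0 = 1124^883 mod 1767 = 326.
x_0 ∉ {1, 1766} and s = 1, so 1124 is a Miller–Rabin witness and 1767 is composite.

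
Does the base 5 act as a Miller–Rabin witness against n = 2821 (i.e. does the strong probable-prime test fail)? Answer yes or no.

n − 1 = 2820 = 2^2 · 705, so s = 2 and d = 705.
x_0 = 5^705 mod 2821 = 993.
x_0 is neither 1 nor 2820, so continue squaring.
x_1 = 993^2 mod 2821 = 1520.
Reached i = s−1 = 1 without hitting −1: 5 is a Miller–Rabin witness and 2821 is composite.

yes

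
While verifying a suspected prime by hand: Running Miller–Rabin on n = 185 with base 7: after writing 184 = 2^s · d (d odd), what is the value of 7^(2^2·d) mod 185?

86

n − 1 = 184 = 2^3 · 23, so s = 3 and d = 23.
Repeated squaring mod 185: 7^1 ≡ 7, 7^2 ≡ 49, 7^4 ≡ 181, 7^8 ≡ 16, 7^16 ≡ 71.
23 = 16 + 4 + 2 + 1, so 7^23 ≡ 71·181·49·7 ≡ 83 (mod 185).
x_0 = 83.
x_1 = 83^2 mod 185 = 44.
x_2 = 44^2 mod 185 = 86.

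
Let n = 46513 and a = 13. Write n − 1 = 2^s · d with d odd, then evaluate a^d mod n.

3959

n − 1 = 46512 = 2^4 · 2907, so s = 4 and d = 2907.
13^2907 mod 46513 = 3959.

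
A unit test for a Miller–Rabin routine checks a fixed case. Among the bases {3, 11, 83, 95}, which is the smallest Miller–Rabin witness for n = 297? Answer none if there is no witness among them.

3

n − 1 = 296 = 2^3 · 37, so s = 3 and d = 37.
Base 3: x_0 = 3^37 mod 297 = 108. x_0 is neither 1 nor 296, so continue squaring. x_1 = 108^2 mod 297 = 81. x_2 = 81^2 mod 297 = 27. Reached i = s−1 = 2 without hitting −1: 3 is a Miller–Rabin witness and 297 is composite.
Base 11: x_0 = 11^37 mod 297 = 11. x_0 is neither 1 nor 296, so continue squaring. x_1 = 11^2 mod 297 = 121. x_2 = 121^2 mod 297 = 88. Reached i = s−1 = 2 without hitting −1: 11 is a Miller–Rabin witness and 297 is composite.
Base 83: x_0 = 83^37 mod 297 = 272. x_0 is neither 1 nor 296, so continue squaring. x_1 = 272^2 mod 297 = 31. x_2 = 31^2 mod 297 = 70. Reached i = s−1 = 2 without hitting −1: 83 is a Miller–Rabin witness and 297 is composite.
Base 95: x_0 = 95^37 mod 297 = 149. x_0 is neither 1 nor 296, so continue squaring. x_1 = 149^2 mod 297 = 223. x_2 = 223^2 mod 297 = 130. Reached i = s−1 = 2 without hitting −1: 95 is a Miller–Rabin witness and 297 is composite.
The smallest witness among the given bases is 3.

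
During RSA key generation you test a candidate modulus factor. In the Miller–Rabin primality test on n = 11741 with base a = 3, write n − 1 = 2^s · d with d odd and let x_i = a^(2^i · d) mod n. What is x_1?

n − 1 = 11740 = 2^2 · 2935, so s = 2 and d = 2935.
x_0 = 3^2935 mod 11741 = 6511.
x_1 = 6511^2 mod 11741 = 8111.

8111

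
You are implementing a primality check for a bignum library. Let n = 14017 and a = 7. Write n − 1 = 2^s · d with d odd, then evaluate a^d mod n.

4030

n − 1 = 14016 = 2^6 · 219, so s = 6 and d = 219.
7^219 mod 14017 = 4030.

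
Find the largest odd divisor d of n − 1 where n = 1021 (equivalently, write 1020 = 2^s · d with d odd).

255

Halving: 1020 → 510 → 255; 255 is odd.
So 1020 = 2^2 · 255.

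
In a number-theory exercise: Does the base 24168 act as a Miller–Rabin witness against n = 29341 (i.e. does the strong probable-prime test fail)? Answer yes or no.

n − 1 = 29340 = 2^2 · 7335, so s = 2 and d = 7335.
x_0 = 24168^7335 mod 29341 = 1.
x_0 = 1, so 24168 is not a witness.

no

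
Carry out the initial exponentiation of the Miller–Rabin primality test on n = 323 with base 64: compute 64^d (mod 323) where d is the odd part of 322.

n − 1 = 322 = 2^1 · 161, so s = 1 and d = 161.
By repeated squaring, 64^161 ≡ 30 (mod 323).

30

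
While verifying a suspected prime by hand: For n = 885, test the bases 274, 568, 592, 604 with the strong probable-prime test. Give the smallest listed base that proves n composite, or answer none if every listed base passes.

n − 1 = 884 = 2^2 · 221, so s = 2 and d = 221.
Base 274: x_0 = 274^221 mod 885 = 349. x_0 is neither 1 nor 884, so continue squaring. x_1 = 349^2 mod 885 = 556. Reached i = s−1 = 1 without hitting −1: 274 is a Miller–Rabin witness and 885 is composite.
Base 568: x_0 = 568^221 mod 885 = 43. x_0 is neither 1 nor 884, so continue squaring. x_1 = 43^2 mod 885 = 79. Reached i = s−1 = 1 without hitting −1: 568 is a Miller–Rabin witness and 885 is composite.
Base 592: x_0 = 592^221 mod 885 = 52. x_0 is neither 1 nor 884, so continue squaring. x_1 = 52^2 mod 885 = 49. Reached i = s−1 = 1 without hitting −1: 592 is a Miller–Rabin witness and 885 is composite.
Base 604: x_0 = 604^221 mod 885 = 814. x_0 is neither 1 nor 884, so continue squaring. x_1 = 814^2 mod 885 = 616. Reached i = s−1 = 1 without hitting −1: 604 is a Miller–Rabin witness and 885 is composite.
The smallest witness among the given bases is 274.

274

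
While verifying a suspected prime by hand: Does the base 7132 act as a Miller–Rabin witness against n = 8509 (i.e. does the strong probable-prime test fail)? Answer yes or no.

no

n − 1 = 8508 = 2^2 · 2127, so s = 2 and d = 2127.
x_0 = 7132^2127 mod 8509 = 8508.
x_0 = 8508 ≡ −1, so 7132 is not a witness.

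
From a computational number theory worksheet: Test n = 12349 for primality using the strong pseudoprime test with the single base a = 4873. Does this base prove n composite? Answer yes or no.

n − 1 = 12348 = 2^2 · 3087, so s = 2 and d = 3087.
x_0 = 4873^3087 mod 12349 = 7757.
x_0 is neither 1 nor 12348, so continue squaring.
x_1 = 7757^2 mod 12349 = 6721.
Reached i = s−1 = 1 without hitting −1: 4873 is a Miller–Rabin witness and 12349 is composite.

yes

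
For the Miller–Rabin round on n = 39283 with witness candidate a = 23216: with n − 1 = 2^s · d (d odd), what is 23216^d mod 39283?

n − 1 = 39282 = 2^1 · 19641, so s = 1 and d = 19641.
23216^19641 mod 39283 = 3128.

3128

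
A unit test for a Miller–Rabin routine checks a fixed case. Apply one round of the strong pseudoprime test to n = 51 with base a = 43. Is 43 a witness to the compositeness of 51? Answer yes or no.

yes

n − 1 = 50 = 2^1 · 25, so s = 1 and d = 25.
Repeated squaring mod 51: 43^1 ≡ 43, 43^2 ≡ 13, 43^4 ≡ 16, 43^8 ≡ 1, 43^16 ≡ 1.
25 = 16 + 8 + 1, so 43^25 ≡ 1·1·43 ≡ 43 (mod 51).
x_0 = 43^25 mod 51 = 43.
x_0 ∉ {1, 50} and s = 1, so 43 is a Miller–Rabin witness and 51 is composite.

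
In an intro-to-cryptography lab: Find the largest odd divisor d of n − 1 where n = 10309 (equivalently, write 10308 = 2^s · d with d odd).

2577

Halving: 10308 → 5154 → 2577; 2577 is odd.
So 10308 = 2^2 · 2577.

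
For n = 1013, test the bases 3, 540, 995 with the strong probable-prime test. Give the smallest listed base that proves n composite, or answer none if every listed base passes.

n − 1 = 1012 = 2^2 · 253, so s = 2 and d = 253.
Base 3: x_0 = 3^253 mod 1013 = 968. x_0 is neither 1 nor 1012, so continue squaring. x_1 = 968^2 mod 1013 = 1012. x_1 ≡ −1, so 3 is not a witness.
Base 540: x_0 = 540^253 mod 1013 = 1012. x_0 = 1012 ≡ −1, so 540 is not a witness.
Base 995: x_0 = 995^253 mod 1013 = 45. x_0 is neither 1 nor 1012, so continue squaring. x_1 = 45^2 mod 1013 = 1012. x_1 ≡ −1, so 995 is not a witness.
No listed base is a witness for 1013.

none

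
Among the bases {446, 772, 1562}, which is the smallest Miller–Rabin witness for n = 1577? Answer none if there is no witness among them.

n − 1 = 1576 = 2^3 · 197, so s = 3 and d = 197.
Base 446: x_0 = 446^197 mod 1577 = 758. x_0 is neither 1 nor 1576, so continue squaring. x_1 = 758^2 mod 1577 = 536. x_2 = 536^2 mod 1577 = 282. Reached i = s−1 = 2 without hitting −1: 446 is a Miller–Rabin witness and 1577 is composite.
Base 772: x_0 = 772^197 mod 1577 = 521. x_0 is neither 1 nor 1576, so continue squaring. x_1 = 521^2 mod 1577 = 197. x_2 = 197^2 mod 1577 = 961. Reached i = s−1 = 2 without hitting −1: 772 is a Miller–Rabin witness and 1577 is composite.
Base 1562: x_0 = 1562^197 mod 1577 = 176. x_0 is neither 1 nor 1576, so continue squaring. x_1 = 176^2 mod 1577 = 1013. x_2 = 1013^2 mod 1577 = 1119. Reached i = s−1 = 2 without hitting −1: 1562 is a Miller–Rabin witness and 1577 is composite.
The smallest witness among the given bases is 446.

446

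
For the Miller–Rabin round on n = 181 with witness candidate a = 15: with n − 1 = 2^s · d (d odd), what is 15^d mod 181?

1

n − 1 = 180 = 2^2 · 45, so s = 2 and d = 45.
Repeated squaring mod 181: 15^1 ≡ 15, 15^2 ≡ 44, 15^4 ≡ 126, 15^8 ≡ 129, 15^16 ≡ 170, 15^32 ≡ 121.
45 = 32 + 8 + 4 + 1, so 15^45 ≡ 121·129·126·15 ≡ 1 (mod 181).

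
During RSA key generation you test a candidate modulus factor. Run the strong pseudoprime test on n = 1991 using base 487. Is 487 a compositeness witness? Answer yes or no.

no

n − 1 = 1990 = 2^1 · 995, so s = 1 and d = 995.
Repeated squaring mod 1991: 487^1 ≡ 487, 487^2 ≡ 240, 487^4 ≡ 1852, 487^8 ≡ 1402, 487^16 ≡ 487, 487^32 ≡ 240, 487^64 ≡ 1852, 487^128 ≡ 1402, 487^256 ≡ 487, 487^512 ≡ 240.
995 = 512 + 256 + 128 + 64 + 32 + 2 + 1, so 487^995 ≡ 240·487·1402·1852·240·240·487 ≡ 1 (mod 1991).
x_0 = 487^995 mod 1991 = 1.
x_0 = 1, so 487 is not a witness.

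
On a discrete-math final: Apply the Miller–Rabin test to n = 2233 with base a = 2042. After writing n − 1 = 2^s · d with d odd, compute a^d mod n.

n − 1 = 2232 = 2^3 · 279, so s = 3 and d = 279.
2042^279 mod 2233 = 1119.

1119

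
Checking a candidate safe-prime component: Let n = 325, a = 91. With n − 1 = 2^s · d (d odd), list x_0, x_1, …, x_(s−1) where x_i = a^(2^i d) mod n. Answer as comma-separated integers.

91, 156

n − 1 = 324 = 2^2 · 81, so s = 2 and d = 81.
x_0 = 91^81 mod 325 = 91.
x_1 = 91^2 mod 325 = 156.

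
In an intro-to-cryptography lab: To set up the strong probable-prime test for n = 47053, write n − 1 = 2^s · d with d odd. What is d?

11763

Halving: 47052 → 23526 → 11763; 11763 is odd.
So 47052 = 2^2 · 11763.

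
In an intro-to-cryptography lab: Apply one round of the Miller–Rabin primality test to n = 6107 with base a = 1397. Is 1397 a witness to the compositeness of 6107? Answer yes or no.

yes

n − 1 = 6106 = 2^1 · 3053, so s = 1 and d = 3053.
Repeated squaring mod 6107: 1397^1 ≡ 1397, 1397^2 ≡ 3476, 1397^4 ≡ 2930, 1397^8 ≡ 4565, 1397^16 ≡ 2141, 1397^32 ≡ 3631, 1397^64 ≡ 5255, 1397^128 ≡ 5278, 1397^256 ≡ 3257, 1397^512 ≡ 190, 1397^1024 ≡ 5565, 1397^2048 ≡ 628.
3053 = 2048 + 512 + 256 + 128 + 64 + 32 + 8 + 4 + 1, so 1397^3053 ≡ 628·190·3257·5278·5255·3631·4565·2930·1397 ≡ 3635 (mod 6107).
x_0 = 1397^3053 mod 6107 = 3635.
x_0 ∉ {1, 6106} and s = 1, so 1397 is a Miller–Rabin witness and 6107 is composite.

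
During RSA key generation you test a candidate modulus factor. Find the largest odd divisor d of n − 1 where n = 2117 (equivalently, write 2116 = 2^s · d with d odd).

Halving: 2116 → 1058 → 529; 529 is odd.
So 2116 = 2^2 · 529.

529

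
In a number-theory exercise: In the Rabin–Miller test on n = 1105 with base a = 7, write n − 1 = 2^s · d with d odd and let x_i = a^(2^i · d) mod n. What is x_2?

n − 1 = 1104 = 2^4 · 69, so s = 4 and d = 69.
x_0 = 7^69 mod 1105 = 827.
x_1 = 827^2 mod 1105 = 1039.
x_2 = 1039^2 mod 1105 = 1041.

1041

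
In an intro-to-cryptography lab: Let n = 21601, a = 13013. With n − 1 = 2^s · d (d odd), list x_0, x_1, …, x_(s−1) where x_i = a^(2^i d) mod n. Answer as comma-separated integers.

n − 1 = 21600 = 2^5 · 675, so s = 5 and d = 675.
x_0 = 13013^675 mod 21601 = 3320.
x_1 = 3320^2 mod 21601 = 5890.
x_2 = 5890^2 mod 21601 = 894.
x_3 = 894^2 mod 21601 = 21600.
x_4 = 21600^2 mod 21601 = 1.

3320, 5890, 894, 21600, 1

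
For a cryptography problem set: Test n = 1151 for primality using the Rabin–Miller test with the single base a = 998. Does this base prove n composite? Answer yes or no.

no

n − 1 = 1150 = 2^1 · 575, so s = 1 and d = 575.
x_0 = 998^575 mod 1151 = 1.
x_0 = 1, so 998 is not a witness.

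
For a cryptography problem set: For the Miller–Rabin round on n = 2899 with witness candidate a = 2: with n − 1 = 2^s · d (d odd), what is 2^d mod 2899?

733

n − 1 = 2898 = 2^1 · 1449, so s = 1 and d = 1449.
Repeated squaring mod 2899: 2^1 ≡ 2, 2^2 ≡ 4, 2^4 ≡ 16, 2^8 ≡ 256, 2^16 ≡ 1758, 2^32 ≡ 230, 2^64 ≡ 718, 2^128 ≡ 2401, 2^256 ≡ 1589, 2^512 ≡ 2791, 2^1024 ≡ 68.
1449 = 1024 + 256 + 128 + 32 + 8 + 1, so 2^1449 ≡ 68·1589·2401·230·256·2 ≡ 733 (mod 2899).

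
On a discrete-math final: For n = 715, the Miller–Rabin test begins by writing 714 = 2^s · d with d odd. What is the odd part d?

357

Halving: 714 → 357; 357 is odd.
So 714 = 2^1 · 357.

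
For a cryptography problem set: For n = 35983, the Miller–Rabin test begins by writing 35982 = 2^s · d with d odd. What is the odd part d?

17991

Halving: 35982 → 17991; 17991 is odd.
So 35982 = 2^1 · 17991.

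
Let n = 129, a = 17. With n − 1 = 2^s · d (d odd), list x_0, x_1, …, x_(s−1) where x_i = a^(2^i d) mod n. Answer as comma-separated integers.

n − 1 = 128 = 2^7 · 1, so s = 7 and d = 1.
x_0 = 17^1 mod 129 = 17.
x_1 = 17^2 mod 129 = 31.
x_2 = 31^2 mod 129 = 58.
x_3 = 58^2 mod 129 = 10.
x_4 = 10^2 mod 129 = 100.
x_5 = 100^2 mod 129 = 67.
x_6 = 67^2 mod 129 = 103.

17, 31, 58, 10, 100, 67, 103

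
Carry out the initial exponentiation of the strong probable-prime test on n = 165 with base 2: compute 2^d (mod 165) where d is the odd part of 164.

2

n − 1 = 164 = 2^2 · 41, so s = 2 and d = 41.
2^41 mod 165 = 2.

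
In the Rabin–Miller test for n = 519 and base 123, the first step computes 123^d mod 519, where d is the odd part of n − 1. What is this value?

396

n − 1 = 518 = 2^1 · 259, so s = 1 and d = 259.
Repeated squaring mod 519: 123^1 ≡ 123, 123^2 ≡ 78, 123^4 ≡ 375, 123^8 ≡ 495, 123^16 ≡ 57, 123^32 ≡ 135, 123^64 ≡ 60, 123^128 ≡ 486, 123^256 ≡ 51.
259 = 256 + 2 + 1, so 123^259 ≡ 51·78·123 ≡ 396 (mod 519).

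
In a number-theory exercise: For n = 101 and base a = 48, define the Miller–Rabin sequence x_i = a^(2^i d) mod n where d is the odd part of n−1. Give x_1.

100

n − 1 = 100 = 2^2 · 25, so s = 2 and d = 25.
x_0 = 48^25 mod 101 = 10.
x_1 = 10^2 mod 101 = 100.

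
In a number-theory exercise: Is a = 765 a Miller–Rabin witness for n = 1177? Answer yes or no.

n − 1 = 1176 = 2^3 · 147, so s = 3 and d = 147.
Repeated squaring mod 1177: 765^1 ≡ 765, 765^2 ≡ 256, 765^4 ≡ 801, 765^8 ≡ 136, 765^16 ≡ 841, 765^32 ≡ 1081, 765^64 ≡ 977, 765^128 ≡ 1159.
147 = 128 + 16 + 2 + 1, so 765^147 ≡ 1159·841·256·765 ≡ 503 (mod 1177).
x_0 = 765^147 mod 1177 = 503.
x_0 is neither 1 nor 1176, so continue squaring.
x_1 = 503^2 mod 1177 = 1131.
x_2 = 1131^2 mod 1177 = 939.
Reached i = s−1 = 2 without hitting −1: 765 is a Miller–Rabin witness and 1177 is composite.

yes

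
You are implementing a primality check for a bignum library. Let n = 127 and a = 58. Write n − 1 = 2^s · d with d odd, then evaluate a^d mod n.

126

n − 1 = 126 = 2^1 · 63, so s = 1 and d = 63.
58^63 mod 127 = 126.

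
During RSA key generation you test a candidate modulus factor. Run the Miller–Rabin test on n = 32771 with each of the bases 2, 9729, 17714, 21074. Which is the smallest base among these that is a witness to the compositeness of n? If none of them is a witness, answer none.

none

n − 1 = 32770 = 2^1 · 16385, so s = 1 and d = 16385.
Base 2: x_0 = 2^16385 mod 32771 = 32770. x_0 = 32770 ≡ −1, so 2 is not a witness.
Base 9729: x_0 = 9729^16385 mod 32771 = 32770. x_0 = 32770 ≡ −1, so 9729 is not a witness.
Base 17714: x_0 = 17714^16385 mod 32771 = 1. x_0 = 1, so 17714 is not a witness.
Base 21074: x_0 = 21074^16385 mod 32771 = 32770. x_0 = 32770 ≡ −1, so 21074 is not a witness.
No listed base is a witness for 32771.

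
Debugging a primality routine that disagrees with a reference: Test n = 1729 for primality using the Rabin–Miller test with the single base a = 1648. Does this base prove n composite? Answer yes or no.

n − 1 = 1728 = 2^6 · 27, so s = 6 and d = 27.
x_0 = 1648^27 mod 1729 = 1728.
x_0 = 1728 ≡ −1, so 1648 is not a witness.

no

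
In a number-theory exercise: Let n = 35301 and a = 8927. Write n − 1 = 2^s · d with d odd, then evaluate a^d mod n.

5702

n − 1 = 35300 = 2^2 · 8825, so s = 2 and d = 8825.
8927^8825 mod 35301 = 5702.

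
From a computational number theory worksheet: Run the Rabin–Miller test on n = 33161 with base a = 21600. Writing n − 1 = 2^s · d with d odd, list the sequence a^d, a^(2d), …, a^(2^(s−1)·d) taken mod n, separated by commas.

n − 1 = 33160 = 2^3 · 4145, so s = 3 and d = 4145.
x_0 = 21600^4145 mod 33161 = 13811.
x_1 = 13811^2 mod 33161 = 1649.
x_2 = 1649^2 mod 33161 = 33160.

13811, 1649, 33160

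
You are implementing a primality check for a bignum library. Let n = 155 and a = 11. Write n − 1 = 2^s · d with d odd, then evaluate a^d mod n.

96

n − 1 = 154 = 2^1 · 77, so s = 1 and d = 77.
By repeated squaring, 11^77 ≡ 96 (mod 155).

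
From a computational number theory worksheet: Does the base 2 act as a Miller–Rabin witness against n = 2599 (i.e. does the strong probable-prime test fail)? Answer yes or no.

n − 1 = 2598 = 2^1 · 1299, so s = 1 and d = 1299.
x_0 = 2^1299 mod 2599 = 692.
x_0 ∉ {1, 2598} and s = 1, so 2 is a Miller–Rabin witness and 2599 is composite.

yes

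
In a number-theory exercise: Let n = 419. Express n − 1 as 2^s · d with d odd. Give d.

209

Halving: 418 → 209; 209 is odd.
So 418 = 2^1 · 209.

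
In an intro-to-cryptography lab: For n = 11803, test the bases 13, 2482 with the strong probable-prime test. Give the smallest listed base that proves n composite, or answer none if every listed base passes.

n − 1 = 11802 = 2^1 · 5901, so s = 1 and d = 5901.
Base 13: x_0 = 13^5901 mod 11803 = 7075. x_0 ∉ {1, 11802} and s = 1, so 13 is a Miller–Rabin witness and 11803 is composite.
Base 2482: x_0 = 2482^5901 mod 11803 = 5672. x_0 ∉ {1, 11802} and s = 1, so 2482 is a Miller–Rabin witness and 11803 is composite.
The smallest witness among the given bases is 13.

13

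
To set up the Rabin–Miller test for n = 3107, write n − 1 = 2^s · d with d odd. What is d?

Halving: 3106 → 1553; 1553 is odd.
So 3106 = 2^1 · 1553.

1553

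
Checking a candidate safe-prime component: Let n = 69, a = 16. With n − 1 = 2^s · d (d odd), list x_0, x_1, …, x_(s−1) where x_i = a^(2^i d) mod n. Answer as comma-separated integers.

n − 1 = 68 = 2^2 · 17, so s = 2 and d = 17.
x_0 = 16^17 mod 69 = 4.
x_1 = 4^2 mod 69 = 16.

4, 16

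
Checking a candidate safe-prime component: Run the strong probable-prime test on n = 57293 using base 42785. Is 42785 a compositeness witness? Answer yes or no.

n − 1 = 57292 = 2^2 · 14323, so s = 2 and d = 14323.
By repeated squaring, 42785^14323 ≡ 21602 (mod 57293).
x_0 = 42785^14323 mod 57293 = 21602.
x_0 is neither 1 nor 57292, so continue squaring.
x_1 = 21602^2 mod 57293 = 52212.
Reached i = s−1 = 1 without hitting −1: 42785 is a Miller–Rabin witness and 57293 is composite.

yes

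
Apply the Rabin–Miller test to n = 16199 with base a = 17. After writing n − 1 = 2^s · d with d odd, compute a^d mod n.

n − 1 = 16198 = 2^1 · 8099, so s = 1 and d = 8099.
17^8099 mod 16199 = 1418.

1418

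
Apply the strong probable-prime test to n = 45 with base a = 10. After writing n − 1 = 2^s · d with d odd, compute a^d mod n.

n − 1 = 44 = 2^2 · 11, so s = 2 and d = 11.
10^11 mod 45 = 10.

10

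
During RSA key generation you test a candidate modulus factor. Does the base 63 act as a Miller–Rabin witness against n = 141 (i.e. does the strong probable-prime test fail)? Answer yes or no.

n − 1 = 140 = 2^2 · 35, so s = 2 and d = 35.
Repeated squaring mod 141: 63^1 ≡ 63, 63^2 ≡ 21, 63^4 ≡ 18, 63^8 ≡ 42, 63^16 ≡ 72, 63^32 ≡ 108.
35 = 32 + 2 + 1, so 63^35 ≡ 108·21·63 ≡ 51 (mod 141).
x_0 = 63^35 mod 141 = 51.
x_0 is neither 1 nor 140, so continue squaring.
x_1 = 51^2 mod 141 = 63.
Reached i = s−1 = 1 without hitting −1: 63 is a Miller–Rabin witness and 141 is composite.

yes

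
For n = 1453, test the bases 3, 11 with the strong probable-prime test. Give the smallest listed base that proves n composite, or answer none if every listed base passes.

none

n − 1 = 1452 = 2^2 · 363, so s = 2 and d = 363.
Base 3: x_0 = 3^363 mod 1453 = 1. x_0 = 1, so 3 is not a witness.
Base 11: x_0 = 11^363 mod 1453 = 1. x_0 = 1, so 11 is not a witness.
No listed base is a witness for 1453.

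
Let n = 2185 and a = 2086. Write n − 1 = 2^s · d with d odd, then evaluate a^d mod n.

31

n − 1 = 2184 = 2^3 · 273, so s = 3 and d = 273.
2086^273 mod 2185 = 31.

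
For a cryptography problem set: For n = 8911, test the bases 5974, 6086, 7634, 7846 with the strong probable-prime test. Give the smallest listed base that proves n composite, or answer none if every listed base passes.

6086

n − 1 = 8910 = 2^1 · 4455, so s = 1 and d = 4455.
Base 5974: x_0 = 5974^4455 mod 8911 = 8910. x_0 = 8910 ≡ −1, so 5974 is not a witness.
Base 6086: x_0 = 6086^4455 mod 8911 = 2547. x_0 ∉ {1, 8910} and s = 1, so 6086 is a Miller–Rabin witness and 8911 is composite.
Base 7634: x_0 = 7634^4455 mod 8911 = 6364. x_0 ∉ {1, 8910} and s = 1, so 7634 is a Miller–Rabin witness and 8911 is composite.
Base 7846: x_0 = 7846^4455 mod 8911 = 8910. x_0 = 8910 ≡ −1, so 7846 is not a witness.
The smallest witness among the given bases is 6086.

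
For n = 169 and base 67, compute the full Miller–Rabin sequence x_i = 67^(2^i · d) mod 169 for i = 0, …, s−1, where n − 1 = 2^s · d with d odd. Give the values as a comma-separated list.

148, 103, 131

n − 1 = 168 = 2^3 · 21, so s = 3 and d = 21.
x_0 = 67^21 mod 169 = 148.
x_1 = 148^2 mod 169 = 103.
x_2 = 103^2 mod 169 = 131.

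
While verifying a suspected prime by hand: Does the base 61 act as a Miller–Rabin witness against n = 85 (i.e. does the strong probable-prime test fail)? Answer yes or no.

yes

n − 1 = 84 = 2^2 · 21, so s = 2 and d = 21.
x_0 = 61^21 mod 85 = 6.
x_0 is neither 1 nor 84, so continue squaring.
x_1 = 6^2 mod 85 = 36.
Reached i = s−1 = 1 without hitting −1: 61 is a Miller–Rabin witness and 85 is composite.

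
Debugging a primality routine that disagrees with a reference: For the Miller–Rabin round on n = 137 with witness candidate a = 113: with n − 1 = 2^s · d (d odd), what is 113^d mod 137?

96

n − 1 = 136 = 2^3 · 17, so s = 3 and d = 17.
113^17 mod 137 = 96.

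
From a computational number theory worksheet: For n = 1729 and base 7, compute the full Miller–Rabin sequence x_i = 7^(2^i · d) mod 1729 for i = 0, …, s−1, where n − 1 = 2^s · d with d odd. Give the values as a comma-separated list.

343, 77, 742, 742, 742, 742

n − 1 = 1728 = 2^6 · 27, so s = 6 and d = 27.
x_0 = 7^27 mod 1729 = 343.
x_1 = 343^2 mod 1729 = 77.
x_2 = 77^2 mod 1729 = 742.
x_3 = 742^2 mod 1729 = 742.
x_4 = 742^2 mod 1729 = 742.
x_5 = 742^2 mod 1729 = 742.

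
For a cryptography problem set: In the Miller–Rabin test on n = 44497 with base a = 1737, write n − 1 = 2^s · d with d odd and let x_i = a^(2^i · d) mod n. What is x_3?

1

n − 1 = 44496 = 2^4 · 2781, so s = 4 and d = 2781.
Repeated squaring mod 44497: 1737^1 ≡ 1737, 1737^2 ≡ 35870, 1737^4 ≡ 26145, 1737^8 ≡ 42608, 1737^16 ≡ 8561, 1737^32 ≡ 4162, 1737^64 ≡ 12911, 1737^128 ≡ 8159, 1737^256 ≡ 1769, 1737^512 ≡ 14571, 1737^1024 ≡ 18854, 1737^2048 ≡ 31280.
2781 = 2048 + 512 + 128 + 64 + 16 + 8 + 4 + 1, so 1737^2781 ≡ 31280·14571·8159·12911·8561·42608·26145·1737 ≡ 1 (mod 44497).
x_0 = 1.
x_1 = 1^2 mod 44497 = 1.
x_2 = 1^2 mod 44497 = 1.
x_3 = 1^2 mod 44497 = 1.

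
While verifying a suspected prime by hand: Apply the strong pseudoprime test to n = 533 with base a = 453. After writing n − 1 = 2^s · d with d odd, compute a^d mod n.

115

n − 1 = 532 = 2^2 · 133, so s = 2 and d = 133.
453^133 mod 533 = 115.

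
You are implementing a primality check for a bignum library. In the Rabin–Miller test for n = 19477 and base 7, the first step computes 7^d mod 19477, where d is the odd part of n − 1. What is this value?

7994

n − 1 = 19476 = 2^2 · 4869, so s = 2 and d = 4869.
By repeated squaring, 7^4869 ≡ 7994 (mod 19477).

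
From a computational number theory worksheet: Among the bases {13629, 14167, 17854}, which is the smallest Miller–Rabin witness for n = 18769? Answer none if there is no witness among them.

14167

n − 1 = 18768 = 2^4 · 1173, so s = 4 and d = 1173.
Base 13629: x_0 = 13629^1173 mod 18769 = 3141. x_0 is neither 1 nor 18768, so continue squaring. x_1 = 3141^2 mod 18769 = 12156. x_2 = 12156^2 mod 18769 = 18768. x_2 ≡ −1, so 13629 is not a witness.
Base 14167: x_0 = 14167^1173 mod 18769 = 10824. x_0 is neither 1 nor 18768, so continue squaring. x_1 = 10824^2 mod 18769 = 2878. x_2 = 2878^2 mod 18769 = 5755. x_3 = 5755^2 mod 18769 = 11509. Reached i = s−1 = 3 without hitting −1: 14167 is a Miller–Rabin witness and 18769 is composite.
Base 17854: x_0 = 17854^1173 mod 18769 = 14148. x_0 is neither 1 nor 18768, so continue squaring. x_1 = 14148^2 mod 18769 = 13288. x_2 = 13288^2 mod 18769 = 10961. x_3 = 10961^2 mod 18769 = 3152. Reached i = s−1 = 3 without hitting −1: 17854 is a Miller–Rabin witness and 18769 is composite.
The smallest witness among the given bases is 14167.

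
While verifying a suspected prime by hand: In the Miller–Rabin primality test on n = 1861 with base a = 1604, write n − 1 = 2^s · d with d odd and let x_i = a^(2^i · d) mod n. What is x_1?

n − 1 = 1860 = 2^2 · 465, so s = 2 and d = 465.
Repeated squaring mod 1861: 1604^1 ≡ 1604, 1604^2 ≡ 914, 1604^4 ≡ 1668, 1604^8 ≡ 29, 1604^16 ≡ 841, 1604^32 ≡ 101, 1604^64 ≡ 896, 1604^128 ≡ 725, 1604^256 ≡ 823.
465 = 256 + 128 + 64 + 16 + 1, so 1604^465 ≡ 823·725·896·841·1604 ≡ 1860 (mod 1861).
x_0 = 1860.
x_1 = 1860^2 mod 1861 = 1.

1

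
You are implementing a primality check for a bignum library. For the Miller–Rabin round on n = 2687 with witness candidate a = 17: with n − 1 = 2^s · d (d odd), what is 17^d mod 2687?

n − 1 = 2686 = 2^1 · 1343, so s = 1 and d = 1343.
Repeated squaring mod 2687: 17^1 ≡ 17, 17^2 ≡ 289, 17^4 ≡ 224, 17^8 ≡ 1810, 17^16 ≡ 647, 17^32 ≡ 2124, 17^64 ≡ 2590, 17^128 ≡ 1348, 17^256 ≡ 692, 17^512 ≡ 578, 17^1024 ≡ 896.
1343 = 1024 + 256 + 32 + 16 + 8 + 4 + 2 + 1, so 17^1343 ≡ 896·692·2124·647·1810·224·289·17 ≡ 1 (mod 2687).

1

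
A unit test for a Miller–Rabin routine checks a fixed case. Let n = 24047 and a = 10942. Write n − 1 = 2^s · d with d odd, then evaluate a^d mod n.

21068

n − 1 = 24046 = 2^1 · 12023, so s = 1 and d = 12023.
10942^12023 mod 24047 = 21068.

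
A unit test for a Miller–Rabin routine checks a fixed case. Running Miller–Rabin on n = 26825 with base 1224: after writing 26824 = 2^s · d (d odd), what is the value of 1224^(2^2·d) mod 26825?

n − 1 = 26824 = 2^3 · 3353, so s = 3 and d = 3353.
x_0 = 1224^3353 mod 26825 = 724.
x_1 = 724^2 mod 26825 = 14501.
x_2 = 14501^2 mod 26825 = 24651.

24651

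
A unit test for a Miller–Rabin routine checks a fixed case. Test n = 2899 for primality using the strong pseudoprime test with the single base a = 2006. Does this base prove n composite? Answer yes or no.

no

n − 1 = 2898 = 2^1 · 1449, so s = 1 and d = 1449.
x_0 = 2006^1449 mod 2899 = 2898.
x_0 = 2898 ≡ −1, so 2006 is not a witness.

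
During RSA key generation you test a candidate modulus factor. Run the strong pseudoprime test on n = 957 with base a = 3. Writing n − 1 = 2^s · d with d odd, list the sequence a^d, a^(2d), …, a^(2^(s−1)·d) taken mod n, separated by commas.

345, 357

n − 1 = 956 = 2^2 · 239, so s = 2 and d = 239.
x_0 = 3^239 mod 957 = 345.
x_1 = 345^2 mod 957 = 357.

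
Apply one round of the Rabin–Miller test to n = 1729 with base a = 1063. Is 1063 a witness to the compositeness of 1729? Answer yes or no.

n − 1 = 1728 = 2^6 · 27, so s = 6 and d = 27.
x_0 = 1063^27 mod 1729 = 1728.
x_0 = 1728 ≡ −1, so 1063 is not a witness.

no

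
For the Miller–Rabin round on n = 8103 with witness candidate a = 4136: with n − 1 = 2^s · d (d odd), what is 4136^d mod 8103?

n − 1 = 8102 = 2^1 · 4051, so s = 1 and d = 4051.
4136^4051 mod 8103 = 6668.

6668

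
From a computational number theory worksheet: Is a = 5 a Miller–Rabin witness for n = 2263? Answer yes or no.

n − 1 = 2262 = 2^1 · 1131, so s = 1 and d = 1131.
By repeated squaring, 5^1131 ≡ 2233 (mod 2263).
x_0 = 5^1131 mod 2263 = 2233.
x_0 ∉ {1, 2262} and s = 1, so 5 is a Miller–Rabin witness and 2263 is composite.

yes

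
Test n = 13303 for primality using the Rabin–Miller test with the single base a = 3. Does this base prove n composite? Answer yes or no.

yes

n − 1 = 13302 = 2^1 · 6651, so s = 1 and d = 6651.
Repeated squaring mod 13303: 3^1 ≡ 3, 3^2 ≡ 9, 3^4 ≡ 81, 3^8 ≡ 6561, 3^16 ≡ 11516, 3^32 ≡ 649, 3^64 ≡ 8808, 3^128 ≡ 11071, 3^256 ≡ 6502, 3^512 ≡ 12373, 3^1024 ≡ 205, 3^2048 ≡ 2116, 3^4096 ≡ 7648.
6651 = 4096 + 2048 + 256 + 128 + 64 + 32 + 16 + 8 + 2 + 1, so 3^6651 ≡ 7648·2116·6502·11071·8808·649·11516·6561·9·3 ≡ 3351 (mod 13303).
x_0 = 3^6651 mod 13303 = 3351.
x_0 ∉ {1, 13302} and s = 1, so 3 is a Miller–Rabin witness and 13303 is composite.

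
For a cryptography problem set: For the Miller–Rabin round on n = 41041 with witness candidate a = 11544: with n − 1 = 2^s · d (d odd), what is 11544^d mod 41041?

5083

n − 1 = 41040 = 2^4 · 2565, so s = 4 and d = 2565.
11544^2565 mod 41041 = 5083.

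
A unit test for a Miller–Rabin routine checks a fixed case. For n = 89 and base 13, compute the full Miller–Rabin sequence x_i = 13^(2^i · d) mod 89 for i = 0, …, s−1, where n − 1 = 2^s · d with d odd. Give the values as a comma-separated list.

n − 1 = 88 = 2^3 · 11, so s = 3 and d = 11.
x_0 = 13^11 mod 89 = 77.
x_1 = 77^2 mod 89 = 55.
x_2 = 55^2 mod 89 = 88.

77, 55, 88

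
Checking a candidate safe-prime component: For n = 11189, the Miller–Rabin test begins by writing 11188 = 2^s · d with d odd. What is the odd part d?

2797

Halving: 11188 → 5594 → 2797; 2797 is odd.
So 11188 = 2^2 · 2797.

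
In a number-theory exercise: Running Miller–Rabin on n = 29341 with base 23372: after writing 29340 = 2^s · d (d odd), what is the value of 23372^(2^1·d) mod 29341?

6772

n − 1 = 29340 = 2^2 · 7335, so s = 2 and d = 7335.
x_0 = 23372^7335 mod 29341 = 4698.
x_1 = 4698^2 mod 29341 = 6772.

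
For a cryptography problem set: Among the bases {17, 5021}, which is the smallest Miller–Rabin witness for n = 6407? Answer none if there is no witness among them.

17

n − 1 = 6406 = 2^1 · 3203, so s = 1 and d = 3203.
Base 17: x_0 = 17^3203 mod 6407 = 4625. x_0 ∉ {1, 6406} and s = 1, so 17 is a Miller–Rabin witness and 6407 is composite.
Base 5021: x_0 = 5021^3203 mod 6407 = 5403. x_0 ∉ {1, 6406} and s = 1, so 5021 is a Miller–Rabin witness and 6407 is composite.
The smallest witness among the given bases is 17.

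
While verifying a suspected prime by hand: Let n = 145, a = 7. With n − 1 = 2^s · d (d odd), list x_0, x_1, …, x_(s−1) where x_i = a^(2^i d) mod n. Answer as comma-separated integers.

107, 139, 36, 136

n − 1 = 144 = 2^4 · 9, so s = 4 and d = 9.
x_0 = 7^9 mod 145 = 107.
x_1 = 107^2 mod 145 = 139.
x_2 = 139^2 mod 145 = 36.
x_3 = 36^2 mod 145 = 136.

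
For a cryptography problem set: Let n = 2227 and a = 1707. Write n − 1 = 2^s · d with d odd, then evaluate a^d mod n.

1608

n − 1 = 2226 = 2^1 · 1113, so s = 1 and d = 1113.
Repeated squaring mod 2227: 1707^1 ≡ 1707, 1707^2 ≡ 933, 1707^4 ≡ 1959, 1707^8 ≡ 560, 1707^16 ≡ 1820, 1707^32 ≡ 851, 1707^64 ≡ 426, 1707^128 ≡ 1089, 1707^256 ≡ 1157, 1707^512 ≡ 222, 1707^1024 ≡ 290.
1113 = 1024 + 64 + 16 + 8 + 1, so 1707^1113 ≡ 290·426·1820·560·1707 ≡ 1608 (mod 2227).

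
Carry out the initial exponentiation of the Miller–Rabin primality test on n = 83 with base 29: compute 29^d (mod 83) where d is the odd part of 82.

n − 1 = 82 = 2^1 · 41, so s = 1 and d = 41.
29^41 mod 83 = 1.

1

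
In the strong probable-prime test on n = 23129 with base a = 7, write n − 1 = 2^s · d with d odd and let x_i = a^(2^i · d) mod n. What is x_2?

12403

n − 1 = 23128 = 2^3 · 2891, so s = 3 and d = 2891.
x_0 = 7^2891 mod 23129 = 11612.
x_1 = 11612^2 mod 23129 = 19603.
x_2 = 19603^2 mod 23129 = 12403.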